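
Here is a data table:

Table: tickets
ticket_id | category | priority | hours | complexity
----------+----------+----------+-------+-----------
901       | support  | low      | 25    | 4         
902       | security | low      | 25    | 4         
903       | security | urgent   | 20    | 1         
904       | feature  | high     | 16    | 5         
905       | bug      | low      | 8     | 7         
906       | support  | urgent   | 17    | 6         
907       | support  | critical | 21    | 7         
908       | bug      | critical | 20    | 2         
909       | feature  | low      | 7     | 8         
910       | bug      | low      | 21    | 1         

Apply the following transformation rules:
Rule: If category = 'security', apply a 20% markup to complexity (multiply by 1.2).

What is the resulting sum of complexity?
46.0

Step 1: Records with category = 'security' have total complexity = 5
Step 2: Apply multiplier: 5 × 1.2 = 6.0
Step 3: Other records total: 40
Step 4: Final sum = 6.0 + 40 = 46.0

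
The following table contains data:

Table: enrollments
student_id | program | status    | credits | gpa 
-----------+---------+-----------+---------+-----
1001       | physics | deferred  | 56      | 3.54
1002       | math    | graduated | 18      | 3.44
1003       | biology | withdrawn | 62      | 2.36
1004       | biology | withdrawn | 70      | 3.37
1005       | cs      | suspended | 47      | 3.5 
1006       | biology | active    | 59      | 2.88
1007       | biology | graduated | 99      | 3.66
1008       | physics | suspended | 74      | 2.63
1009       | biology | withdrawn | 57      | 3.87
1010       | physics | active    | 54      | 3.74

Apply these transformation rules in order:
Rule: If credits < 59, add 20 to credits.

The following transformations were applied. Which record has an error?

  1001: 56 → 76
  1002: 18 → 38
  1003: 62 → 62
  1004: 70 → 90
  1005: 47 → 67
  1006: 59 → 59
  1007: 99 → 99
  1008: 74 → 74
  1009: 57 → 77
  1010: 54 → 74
Record 1004 has an error. The correct transformed value should be 70, not 90.

Step 1: Check each record against the rule
Step 2: Record 1004 has credits = 70
Step 3: Since 70 >= 59, the bonus should not have been applied
Step 4: Correct value = 70, but claimed value = 90
Conclusion: Record 1004 has the error.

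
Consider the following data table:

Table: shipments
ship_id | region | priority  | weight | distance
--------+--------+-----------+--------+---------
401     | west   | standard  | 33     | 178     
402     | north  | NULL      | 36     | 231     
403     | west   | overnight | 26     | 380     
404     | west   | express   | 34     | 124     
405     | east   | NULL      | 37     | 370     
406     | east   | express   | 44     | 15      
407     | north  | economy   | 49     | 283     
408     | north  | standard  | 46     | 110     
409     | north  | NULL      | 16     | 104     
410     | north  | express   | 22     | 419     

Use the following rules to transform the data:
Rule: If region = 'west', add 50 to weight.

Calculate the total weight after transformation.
493

Step 1: Count records where region = 'west': 3
Step 2: Total bonus added: 3 × 50 = 150
Step 3: Original sum of weight: 343
Step 4: Final sum = 343 + 150 = 493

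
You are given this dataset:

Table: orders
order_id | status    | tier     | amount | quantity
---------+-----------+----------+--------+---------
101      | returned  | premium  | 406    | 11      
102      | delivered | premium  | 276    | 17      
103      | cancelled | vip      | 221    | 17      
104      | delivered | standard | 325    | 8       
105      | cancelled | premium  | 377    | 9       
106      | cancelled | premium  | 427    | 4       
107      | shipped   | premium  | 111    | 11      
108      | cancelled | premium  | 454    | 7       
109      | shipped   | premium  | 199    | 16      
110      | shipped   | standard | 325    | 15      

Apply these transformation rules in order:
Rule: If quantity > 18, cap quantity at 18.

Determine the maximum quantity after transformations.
17

Step 1: Original maximum quantity = 17
Step 2: Check cap of 18 against maximum
Step 3: No records exceed the cap (max 17 <= cap 18), so no capping applies
Step 4: Maximum after transformation = 17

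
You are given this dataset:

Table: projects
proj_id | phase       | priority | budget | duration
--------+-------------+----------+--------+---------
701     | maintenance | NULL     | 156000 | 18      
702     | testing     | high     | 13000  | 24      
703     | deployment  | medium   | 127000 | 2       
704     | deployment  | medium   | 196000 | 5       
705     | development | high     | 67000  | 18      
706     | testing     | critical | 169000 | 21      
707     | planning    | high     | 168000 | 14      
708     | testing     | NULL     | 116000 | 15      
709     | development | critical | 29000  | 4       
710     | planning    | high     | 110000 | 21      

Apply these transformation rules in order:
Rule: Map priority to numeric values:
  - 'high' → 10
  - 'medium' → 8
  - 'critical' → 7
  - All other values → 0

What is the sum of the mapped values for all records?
70

Step 1: Apply mapping to each record
Step 2: Count by status:
  'high': 4 records × 10 = 40
  'medium': 2 records × 8 = 16
  'critical': 2 records × 7 = 14
Step 3: Sum all mapped values = 70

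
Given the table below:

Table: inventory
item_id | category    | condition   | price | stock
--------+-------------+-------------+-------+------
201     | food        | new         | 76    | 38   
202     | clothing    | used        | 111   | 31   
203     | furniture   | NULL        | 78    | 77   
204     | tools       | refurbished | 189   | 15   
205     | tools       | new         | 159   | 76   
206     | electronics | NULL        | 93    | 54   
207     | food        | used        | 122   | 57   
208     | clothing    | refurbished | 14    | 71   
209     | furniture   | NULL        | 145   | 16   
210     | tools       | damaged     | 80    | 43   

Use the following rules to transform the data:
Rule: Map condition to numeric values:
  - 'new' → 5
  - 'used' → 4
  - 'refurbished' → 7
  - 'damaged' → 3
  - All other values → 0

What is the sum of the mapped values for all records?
35

Step 1: Apply mapping to each record
Step 2: Count by status:
  'new': 2 records × 5 = 10
  'used': 2 records × 4 = 8
  'refurbished': 2 records × 7 = 14
  'damaged': 1 records × 3 = 3
Step 3: Sum all mapped values = 35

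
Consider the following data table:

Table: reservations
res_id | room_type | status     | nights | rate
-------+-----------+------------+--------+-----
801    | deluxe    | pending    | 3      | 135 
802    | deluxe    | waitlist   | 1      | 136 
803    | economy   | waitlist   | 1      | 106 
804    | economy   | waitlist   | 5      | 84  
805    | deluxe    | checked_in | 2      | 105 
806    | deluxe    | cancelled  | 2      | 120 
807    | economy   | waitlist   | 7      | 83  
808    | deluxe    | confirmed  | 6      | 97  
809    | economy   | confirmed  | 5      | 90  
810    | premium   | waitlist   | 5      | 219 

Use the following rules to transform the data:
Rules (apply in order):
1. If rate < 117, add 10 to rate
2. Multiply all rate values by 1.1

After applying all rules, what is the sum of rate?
1358.5

Step 1: Apply Rule 1 - Add 10 to records with rate < 117
  - 6 records affected: 565 + (6 × 10) = 625
  - Unaffected records: 610
  - Sum after Rule 1: 1235
Step 2: Apply Rule 2 - Multiply all by 1.1
  - 1235 × 1.1 = 1358.5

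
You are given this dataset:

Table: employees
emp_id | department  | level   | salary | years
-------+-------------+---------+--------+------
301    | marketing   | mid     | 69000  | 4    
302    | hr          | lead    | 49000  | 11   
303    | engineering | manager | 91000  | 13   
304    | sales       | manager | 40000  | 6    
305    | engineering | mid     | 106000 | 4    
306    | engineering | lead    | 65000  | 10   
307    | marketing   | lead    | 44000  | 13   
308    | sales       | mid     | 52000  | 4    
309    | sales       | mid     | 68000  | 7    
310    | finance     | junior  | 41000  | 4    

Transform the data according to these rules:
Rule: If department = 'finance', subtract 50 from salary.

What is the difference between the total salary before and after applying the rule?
50

Step 1: Original sum of salary = 625000
Step 2: 1 records have department = 'finance'
Step 3: Each affected record changes by -50
Step 4: Total change = 1 × -50 = -50
Step 5: New sum = 625000 + -50 = 624950
Step 6: Difference = |624950 - 625000| = 50
        (Sum decreased by 50)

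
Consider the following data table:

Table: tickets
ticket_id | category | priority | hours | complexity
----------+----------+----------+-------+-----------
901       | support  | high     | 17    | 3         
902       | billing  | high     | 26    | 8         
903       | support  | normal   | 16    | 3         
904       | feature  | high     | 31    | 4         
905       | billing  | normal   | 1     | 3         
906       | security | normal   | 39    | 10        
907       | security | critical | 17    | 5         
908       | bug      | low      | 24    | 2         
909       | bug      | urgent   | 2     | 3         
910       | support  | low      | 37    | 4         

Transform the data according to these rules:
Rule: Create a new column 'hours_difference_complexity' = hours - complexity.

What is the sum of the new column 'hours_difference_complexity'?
165

Step 1: For each record, compute hours - complexity
Example calculations:
  17 - 3 = 14
  26 - 8 = 18
  16 - 3 = 13
  ...
Step 2: Sum all derived values
Step 3: Total = 165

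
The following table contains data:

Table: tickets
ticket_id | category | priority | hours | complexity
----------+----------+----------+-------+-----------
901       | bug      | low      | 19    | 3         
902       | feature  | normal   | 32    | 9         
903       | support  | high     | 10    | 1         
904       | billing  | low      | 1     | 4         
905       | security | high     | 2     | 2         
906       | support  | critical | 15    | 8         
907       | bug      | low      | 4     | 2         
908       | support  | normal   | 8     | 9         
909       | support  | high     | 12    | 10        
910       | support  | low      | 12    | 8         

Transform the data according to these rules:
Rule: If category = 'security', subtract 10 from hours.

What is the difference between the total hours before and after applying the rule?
10

Step 1: Original sum of hours = 115
Step 2: 1 records have category = 'security'
Step 3: Each affected record changes by -10
Step 4: Total change = 1 × -10 = -10
Step 5: New sum = 115 + -10 = 105
Step 6: Difference = |105 - 115| = 10
        (Sum decreased by 10)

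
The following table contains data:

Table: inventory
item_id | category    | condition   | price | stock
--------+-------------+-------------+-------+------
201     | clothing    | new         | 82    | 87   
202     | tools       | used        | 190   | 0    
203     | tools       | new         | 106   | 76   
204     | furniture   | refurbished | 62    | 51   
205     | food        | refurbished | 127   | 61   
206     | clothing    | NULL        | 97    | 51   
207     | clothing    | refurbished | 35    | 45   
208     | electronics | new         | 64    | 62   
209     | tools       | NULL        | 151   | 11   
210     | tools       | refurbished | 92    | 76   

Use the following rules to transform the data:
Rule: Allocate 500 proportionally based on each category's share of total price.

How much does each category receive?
clothing: 106.36, electronics: 31.81, food: 63.12, furniture: 30.82, tools: 267.89

Step 1: Calculate total price = 1006
Step 2: Calculate each category's proportion:
  clothing: 214/1006 = 21.27% → 106.36
  electronics: 64/1006 = 6.36% → 31.81
  food: 127/1006 = 12.62% → 63.12
  furniture: 62/1006 = 6.16% → 30.82
  tools: 539/1006 = 53.58% → 267.89
Step 3: Verify: sum of allocations ≈ 500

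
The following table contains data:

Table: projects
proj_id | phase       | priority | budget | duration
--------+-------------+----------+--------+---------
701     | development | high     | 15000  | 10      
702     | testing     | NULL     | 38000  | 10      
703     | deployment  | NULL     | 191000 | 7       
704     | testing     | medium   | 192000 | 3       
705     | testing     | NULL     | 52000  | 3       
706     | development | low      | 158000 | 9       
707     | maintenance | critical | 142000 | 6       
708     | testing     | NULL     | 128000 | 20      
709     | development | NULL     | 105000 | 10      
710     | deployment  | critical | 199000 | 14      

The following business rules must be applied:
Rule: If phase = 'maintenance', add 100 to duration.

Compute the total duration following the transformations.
192

Step 1: Count records where phase = 'maintenance': 1
Step 2: Total bonus added: 1 × 100 = 100
Step 3: Original sum of duration: 92
Step 4: Final sum = 92 + 100 = 192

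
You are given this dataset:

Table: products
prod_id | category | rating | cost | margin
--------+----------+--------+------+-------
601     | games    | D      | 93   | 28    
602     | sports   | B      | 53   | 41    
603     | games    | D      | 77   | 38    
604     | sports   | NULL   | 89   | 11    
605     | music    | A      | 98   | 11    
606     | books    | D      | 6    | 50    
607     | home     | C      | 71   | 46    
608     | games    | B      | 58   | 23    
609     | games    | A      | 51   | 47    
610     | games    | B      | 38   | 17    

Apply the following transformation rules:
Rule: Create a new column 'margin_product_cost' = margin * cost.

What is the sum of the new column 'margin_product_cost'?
17703

Step 1: For each record, compute margin * cost
Example calculations:
  28 * 93 = 2604
  41 * 53 = 2173
  38 * 77 = 2926
  ...
Step 2: Sum all derived values
Step 3: Total = 17703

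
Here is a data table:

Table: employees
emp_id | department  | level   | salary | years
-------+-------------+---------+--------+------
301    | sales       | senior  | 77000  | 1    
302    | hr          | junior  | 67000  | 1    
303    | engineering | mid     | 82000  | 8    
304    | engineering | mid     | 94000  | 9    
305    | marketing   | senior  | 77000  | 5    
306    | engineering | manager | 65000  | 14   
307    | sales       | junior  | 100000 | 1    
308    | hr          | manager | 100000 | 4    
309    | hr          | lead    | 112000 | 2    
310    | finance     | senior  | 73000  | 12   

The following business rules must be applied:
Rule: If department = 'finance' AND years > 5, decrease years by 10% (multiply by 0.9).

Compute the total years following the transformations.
55.8

Step 1: Find records where department = 'finance' AND years > 5
Step 2: 1 records match, summing to 12
Step 3: After multiplier: 12 × 0.9 = 10.8
Step 4: Unaffected records sum: 45
Step 5: Final sum = 10.8 + 45 = 55.8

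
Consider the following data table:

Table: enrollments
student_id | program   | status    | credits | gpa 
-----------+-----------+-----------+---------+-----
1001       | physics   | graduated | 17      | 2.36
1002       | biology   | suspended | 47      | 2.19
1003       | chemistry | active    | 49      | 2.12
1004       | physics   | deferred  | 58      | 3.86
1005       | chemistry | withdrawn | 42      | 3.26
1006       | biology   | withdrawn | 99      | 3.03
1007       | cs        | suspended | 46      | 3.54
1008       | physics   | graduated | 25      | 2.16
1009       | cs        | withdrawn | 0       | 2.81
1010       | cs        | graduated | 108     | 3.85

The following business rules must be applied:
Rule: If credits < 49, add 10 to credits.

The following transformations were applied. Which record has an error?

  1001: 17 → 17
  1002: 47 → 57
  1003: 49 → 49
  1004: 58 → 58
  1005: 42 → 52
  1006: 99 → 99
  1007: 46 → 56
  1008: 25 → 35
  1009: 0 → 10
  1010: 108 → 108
Record 1001 has an error. The correct transformed value should be 27, not 17.

Step 1: Check each record against the rule
Step 2: Record 1001 has credits = 17
Step 3: Since 17 < 49, the bonus should have been applied
Step 4: Correct value = 27, but claimed value = 17
Conclusion: Record 1001 has the error.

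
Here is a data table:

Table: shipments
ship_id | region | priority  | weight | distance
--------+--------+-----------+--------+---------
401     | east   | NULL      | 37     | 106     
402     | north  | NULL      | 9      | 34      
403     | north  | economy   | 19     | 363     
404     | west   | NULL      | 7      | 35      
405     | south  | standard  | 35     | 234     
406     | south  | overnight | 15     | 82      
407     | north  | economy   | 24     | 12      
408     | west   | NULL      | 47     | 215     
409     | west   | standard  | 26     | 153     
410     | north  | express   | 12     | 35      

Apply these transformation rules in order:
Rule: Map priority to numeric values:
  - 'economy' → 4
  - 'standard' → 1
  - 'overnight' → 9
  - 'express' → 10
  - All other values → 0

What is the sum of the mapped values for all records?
29

Step 1: Apply mapping to each record
Step 2: Count by status:
  'economy': 2 records × 4 = 8
  'standard': 2 records × 1 = 2
  'overnight': 1 records × 9 = 9
  'express': 1 records × 10 = 10
Step 3: Sum all mapped values = 29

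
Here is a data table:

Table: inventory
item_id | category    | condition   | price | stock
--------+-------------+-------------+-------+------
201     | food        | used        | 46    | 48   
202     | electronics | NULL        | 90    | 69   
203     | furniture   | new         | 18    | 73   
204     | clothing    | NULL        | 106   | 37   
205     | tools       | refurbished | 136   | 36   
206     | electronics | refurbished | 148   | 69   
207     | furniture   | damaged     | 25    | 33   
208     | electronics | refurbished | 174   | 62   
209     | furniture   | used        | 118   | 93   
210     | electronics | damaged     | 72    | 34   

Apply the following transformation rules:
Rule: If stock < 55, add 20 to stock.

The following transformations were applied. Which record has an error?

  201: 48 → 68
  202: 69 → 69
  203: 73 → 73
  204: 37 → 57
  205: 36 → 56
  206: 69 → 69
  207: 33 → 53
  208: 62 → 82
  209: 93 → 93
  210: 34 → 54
Record 208 has an error. The correct transformed value should be 62, not 82.

Step 1: Check each record against the rule
Step 2: Record 208 has stock = 62
Step 3: Since 62 >= 55, the bonus should not have been applied
Step 4: Correct value = 62, but claimed value = 82
Conclusion: Record 208 has the error.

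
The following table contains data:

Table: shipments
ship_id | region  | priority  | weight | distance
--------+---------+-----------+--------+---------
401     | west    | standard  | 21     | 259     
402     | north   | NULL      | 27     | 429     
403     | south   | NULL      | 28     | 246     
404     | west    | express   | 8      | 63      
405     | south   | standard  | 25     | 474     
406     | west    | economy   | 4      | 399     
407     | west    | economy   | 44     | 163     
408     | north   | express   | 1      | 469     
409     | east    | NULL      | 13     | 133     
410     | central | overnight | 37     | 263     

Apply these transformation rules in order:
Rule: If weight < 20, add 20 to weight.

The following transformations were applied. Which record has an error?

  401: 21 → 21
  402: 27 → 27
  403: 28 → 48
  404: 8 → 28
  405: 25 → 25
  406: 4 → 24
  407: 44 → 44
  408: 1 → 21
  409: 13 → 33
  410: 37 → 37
Record 403 has an error. The correct transformed value should be 28, not 48.

Step 1: Check each record against the rule
Step 2: Record 403 has weight = 28
Step 3: Since 28 >= 20, the bonus should not have been applied
Step 4: Correct value = 28, but claimed value = 48
Conclusion: Record 403 has the error.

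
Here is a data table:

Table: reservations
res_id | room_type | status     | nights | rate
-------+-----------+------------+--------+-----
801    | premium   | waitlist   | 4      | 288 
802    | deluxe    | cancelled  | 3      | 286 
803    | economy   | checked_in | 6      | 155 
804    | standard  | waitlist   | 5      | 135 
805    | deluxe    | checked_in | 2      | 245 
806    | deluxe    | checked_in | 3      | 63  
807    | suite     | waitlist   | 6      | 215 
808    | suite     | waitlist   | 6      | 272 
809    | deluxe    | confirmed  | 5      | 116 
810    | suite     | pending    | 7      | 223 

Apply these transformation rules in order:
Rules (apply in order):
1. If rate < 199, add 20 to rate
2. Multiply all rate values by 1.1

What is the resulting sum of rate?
2285.8

Step 1: Apply Rule 1 - Add 20 to records with rate < 199
  - 4 records affected: 469 + (4 × 20) = 549
  - Unaffected records: 1529
  - Sum after Rule 1: 2078
Step 2: Apply Rule 2 - Multiply all by 1.1
  - 2078 × 1.1 = 2285.8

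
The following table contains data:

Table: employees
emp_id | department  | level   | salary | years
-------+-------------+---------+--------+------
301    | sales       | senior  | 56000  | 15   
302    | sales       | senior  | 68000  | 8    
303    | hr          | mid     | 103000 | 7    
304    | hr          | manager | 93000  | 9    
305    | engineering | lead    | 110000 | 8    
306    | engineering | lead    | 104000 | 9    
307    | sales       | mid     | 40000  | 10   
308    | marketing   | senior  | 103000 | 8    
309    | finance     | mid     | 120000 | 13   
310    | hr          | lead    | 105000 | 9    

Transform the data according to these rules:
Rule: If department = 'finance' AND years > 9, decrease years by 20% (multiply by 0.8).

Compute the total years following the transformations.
93.4

Step 1: Find records where department = 'finance' AND years > 9
Step 2: 1 records match, summing to 13
Step 3: After multiplier: 13 × 0.8 = 10.4
Step 4: Unaffected records sum: 83
Step 5: Final sum = 10.4 + 83 = 93.4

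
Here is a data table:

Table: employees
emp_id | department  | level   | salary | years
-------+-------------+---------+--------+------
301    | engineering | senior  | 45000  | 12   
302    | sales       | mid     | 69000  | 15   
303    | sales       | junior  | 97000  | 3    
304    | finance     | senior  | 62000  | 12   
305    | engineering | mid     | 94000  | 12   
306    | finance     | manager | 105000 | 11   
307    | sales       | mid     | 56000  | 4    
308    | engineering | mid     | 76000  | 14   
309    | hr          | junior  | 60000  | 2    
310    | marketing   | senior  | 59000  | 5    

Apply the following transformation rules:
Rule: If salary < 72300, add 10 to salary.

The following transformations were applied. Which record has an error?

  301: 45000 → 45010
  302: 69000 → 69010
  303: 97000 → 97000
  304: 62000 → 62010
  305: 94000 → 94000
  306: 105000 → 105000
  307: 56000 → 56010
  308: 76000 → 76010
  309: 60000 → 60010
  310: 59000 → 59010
Record 308 has an error. The correct transformed value should be 76000, not 76010.

Step 1: Check each record against the rule
Step 2: Record 308 has salary = 76000
Step 3: Since 76000 >= 72300, the bonus should not have been applied
Step 4: Correct value = 76000, but claimed value = 76010
Conclusion: Record 308 has the error.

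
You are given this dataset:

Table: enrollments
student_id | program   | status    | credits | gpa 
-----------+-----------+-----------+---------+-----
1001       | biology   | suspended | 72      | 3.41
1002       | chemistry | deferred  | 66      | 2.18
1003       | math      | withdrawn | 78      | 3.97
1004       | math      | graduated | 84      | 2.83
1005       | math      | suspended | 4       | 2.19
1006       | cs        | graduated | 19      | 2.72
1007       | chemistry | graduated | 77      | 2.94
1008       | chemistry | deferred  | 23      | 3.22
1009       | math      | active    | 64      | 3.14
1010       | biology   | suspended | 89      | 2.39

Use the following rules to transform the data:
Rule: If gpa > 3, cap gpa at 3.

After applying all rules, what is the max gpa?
3

Step 1: Original maximum gpa = 3.97
Step 2: Apply cap at 3
Step 3: 4 records had gpa > 3 and were capped
Step 4: Maximum after transformation = 3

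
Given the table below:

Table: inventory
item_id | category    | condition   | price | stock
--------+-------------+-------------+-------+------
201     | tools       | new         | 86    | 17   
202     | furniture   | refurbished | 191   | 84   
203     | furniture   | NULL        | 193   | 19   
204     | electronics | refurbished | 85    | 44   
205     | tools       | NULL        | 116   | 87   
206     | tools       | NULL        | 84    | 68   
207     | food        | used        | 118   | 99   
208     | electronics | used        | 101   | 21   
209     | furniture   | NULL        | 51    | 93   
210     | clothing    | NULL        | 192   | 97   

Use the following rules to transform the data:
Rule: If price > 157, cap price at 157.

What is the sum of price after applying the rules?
1112

Step 1: 3 records have price > 157
Step 2: These records originally summed to 576
Step 3: After capping: 3 × 157 = 471
Step 4: Unaffected records sum: 641
Step 5: Final sum = 471 + 641 = 1112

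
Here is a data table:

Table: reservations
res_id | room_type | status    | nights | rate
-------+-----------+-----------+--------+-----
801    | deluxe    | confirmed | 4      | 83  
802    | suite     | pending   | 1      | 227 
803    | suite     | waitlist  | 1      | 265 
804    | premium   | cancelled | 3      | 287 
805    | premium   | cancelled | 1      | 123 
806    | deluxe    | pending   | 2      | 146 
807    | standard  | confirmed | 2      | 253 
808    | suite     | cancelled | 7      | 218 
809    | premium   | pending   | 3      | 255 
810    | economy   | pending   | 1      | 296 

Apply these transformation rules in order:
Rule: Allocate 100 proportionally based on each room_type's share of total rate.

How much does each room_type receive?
deluxe: 10.64, economy: 13.75, premium: 30.89, standard: 11.75, suite: 32.98

Step 1: Calculate total rate = 2153
Step 2: Calculate each room_type's proportion:
  deluxe: 229/2153 = 10.64% → 10.64
  economy: 296/2153 = 13.75% → 13.75
  premium: 665/2153 = 30.89% → 30.89
  standard: 253/2153 = 11.75% → 11.75
  suite: 710/2153 = 32.98% → 32.98
Step 3: Verify: sum of allocations ≈ 100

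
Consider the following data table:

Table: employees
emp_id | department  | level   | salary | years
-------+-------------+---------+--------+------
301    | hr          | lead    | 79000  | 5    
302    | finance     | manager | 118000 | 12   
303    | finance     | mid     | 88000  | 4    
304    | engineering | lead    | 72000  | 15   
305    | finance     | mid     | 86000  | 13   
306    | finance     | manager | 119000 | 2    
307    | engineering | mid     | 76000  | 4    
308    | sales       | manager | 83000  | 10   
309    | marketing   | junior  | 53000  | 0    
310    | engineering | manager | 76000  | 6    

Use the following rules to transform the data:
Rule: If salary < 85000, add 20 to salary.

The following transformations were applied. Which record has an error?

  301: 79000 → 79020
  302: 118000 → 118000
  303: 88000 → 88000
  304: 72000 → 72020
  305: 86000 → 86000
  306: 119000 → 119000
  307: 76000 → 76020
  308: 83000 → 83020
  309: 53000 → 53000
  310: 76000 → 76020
Record 309 has an error. The correct transformed value should be 53020, not 53000.

Step 1: Check each record against the rule
Step 2: Record 309 has salary = 53000
Step 3: Since 53000 < 85000, the bonus should have been applied
Step 4: Correct value = 53020, but claimed value = 53000
Conclusion: Record 309 has the error.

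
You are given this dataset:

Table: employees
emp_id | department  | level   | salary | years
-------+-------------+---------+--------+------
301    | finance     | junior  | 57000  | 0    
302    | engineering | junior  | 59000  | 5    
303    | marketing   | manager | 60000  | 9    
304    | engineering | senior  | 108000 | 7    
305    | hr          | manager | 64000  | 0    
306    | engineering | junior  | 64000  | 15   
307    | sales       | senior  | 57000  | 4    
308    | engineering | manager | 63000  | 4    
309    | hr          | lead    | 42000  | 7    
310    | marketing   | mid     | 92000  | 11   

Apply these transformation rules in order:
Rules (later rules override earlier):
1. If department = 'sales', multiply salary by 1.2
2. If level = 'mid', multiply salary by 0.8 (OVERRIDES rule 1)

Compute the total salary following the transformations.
659000.0

Step 1: Rule 2 takes priority for records with level = 'mid'
  - 1 records: 92000 × 0.8 = 73600.0
Step 2: Rule 1 applies to remaining records with department = 'sales'
  - 1 records: 57000 × 1.2 = 68400.0
Step 3: Other records unchanged: 517000
Step 4: Final sum = 73600.0 + 68400.0 + 517000 = 659000.0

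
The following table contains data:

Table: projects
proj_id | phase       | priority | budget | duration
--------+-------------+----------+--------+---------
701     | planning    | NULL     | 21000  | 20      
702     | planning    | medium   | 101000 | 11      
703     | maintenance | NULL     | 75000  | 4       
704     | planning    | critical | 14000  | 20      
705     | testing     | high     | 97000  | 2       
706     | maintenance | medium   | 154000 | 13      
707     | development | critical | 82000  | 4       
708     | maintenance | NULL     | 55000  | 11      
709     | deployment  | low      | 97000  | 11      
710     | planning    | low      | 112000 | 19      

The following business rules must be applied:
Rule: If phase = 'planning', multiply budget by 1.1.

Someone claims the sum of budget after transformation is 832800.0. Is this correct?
Yes, the result is correct.

Step 1: Calculate the correct sum after transformation
Step 2: Apply multiplier 1.1 to records where phase = 'planning'
Step 3: Correct result = 832800.0
Step 4: Claimed result = 832800.0
Step 5: 832800.0 = 832800.0 ✓
Conclusion: The claimed result is correct.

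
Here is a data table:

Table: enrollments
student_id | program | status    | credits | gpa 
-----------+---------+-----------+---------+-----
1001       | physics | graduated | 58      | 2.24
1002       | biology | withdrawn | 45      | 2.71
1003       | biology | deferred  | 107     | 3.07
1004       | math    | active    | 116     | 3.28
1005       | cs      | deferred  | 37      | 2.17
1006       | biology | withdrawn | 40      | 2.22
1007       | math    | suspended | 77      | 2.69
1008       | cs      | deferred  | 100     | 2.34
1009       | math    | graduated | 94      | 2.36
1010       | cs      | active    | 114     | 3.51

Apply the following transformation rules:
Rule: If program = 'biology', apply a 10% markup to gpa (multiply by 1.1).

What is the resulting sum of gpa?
27.39

Step 1: Records with program = 'biology' have total gpa = 8.0
Step 2: Apply multiplier: 8.0 × 1.1 = 8.8
Step 3: Other records total: 18.59
Step 4: Final sum = 8.8 + 18.59 = 27.39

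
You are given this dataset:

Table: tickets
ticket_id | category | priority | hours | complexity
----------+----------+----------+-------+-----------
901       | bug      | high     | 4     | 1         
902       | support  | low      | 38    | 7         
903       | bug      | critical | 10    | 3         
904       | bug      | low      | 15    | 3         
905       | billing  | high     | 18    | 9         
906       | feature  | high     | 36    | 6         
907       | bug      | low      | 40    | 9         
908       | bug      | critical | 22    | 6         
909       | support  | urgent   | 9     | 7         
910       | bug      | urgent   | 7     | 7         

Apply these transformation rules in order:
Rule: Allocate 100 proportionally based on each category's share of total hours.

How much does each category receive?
billing: 9.05, bug: 49.25, feature: 18.09, support: 23.62

Step 1: Calculate total hours = 199
Step 2: Calculate each category's proportion:
  billing: 18/199 = 9.05% → 9.05
  bug: 98/199 = 49.25% → 49.25
  feature: 36/199 = 18.09% → 18.09
  support: 47/199 = 23.62% → 23.62
Step 3: Verify: sum of allocations ≈ 100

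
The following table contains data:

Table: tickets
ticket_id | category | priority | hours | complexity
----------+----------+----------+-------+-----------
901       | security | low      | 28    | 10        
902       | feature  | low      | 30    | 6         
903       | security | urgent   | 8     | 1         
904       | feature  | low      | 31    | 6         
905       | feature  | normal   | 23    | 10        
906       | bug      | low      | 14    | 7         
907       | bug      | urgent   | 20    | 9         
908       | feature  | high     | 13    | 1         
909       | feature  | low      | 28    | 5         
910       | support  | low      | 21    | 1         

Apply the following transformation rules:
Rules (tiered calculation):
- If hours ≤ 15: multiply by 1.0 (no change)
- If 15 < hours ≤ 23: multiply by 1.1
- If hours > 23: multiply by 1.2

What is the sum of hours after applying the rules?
245.8

Step 1: Tier 1 (hours ≤ 15): 3 records, sum = 35 × 1.0 = 35.0
Step 2: Tier 2 (15 < hours ≤ 23): 3 records, sum = 64 × 1.1 = 70.4
Step 3: Tier 3 (hours > 23): 4 records, sum = 117 × 1.2 = 140.4
Step 4: Final sum = 35.0 + 70.4 + 140.4 = 245.8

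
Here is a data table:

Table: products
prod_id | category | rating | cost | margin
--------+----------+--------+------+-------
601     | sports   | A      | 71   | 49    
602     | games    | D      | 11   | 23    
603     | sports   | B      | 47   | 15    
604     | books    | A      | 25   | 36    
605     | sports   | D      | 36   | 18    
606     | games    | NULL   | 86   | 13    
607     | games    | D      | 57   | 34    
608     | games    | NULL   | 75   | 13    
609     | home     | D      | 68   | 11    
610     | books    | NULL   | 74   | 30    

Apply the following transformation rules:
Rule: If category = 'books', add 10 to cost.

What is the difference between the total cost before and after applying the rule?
20

Step 1: Original sum of cost = 550
Step 2: 2 records have category = 'books'
Step 3: Each affected record changes by 10
Step 4: Total change = 2 × 10 = 20
Step 5: New sum = 550 + 20 = 570
Step 6: Difference = |570 - 550| = 20
        (Sum increased by 20)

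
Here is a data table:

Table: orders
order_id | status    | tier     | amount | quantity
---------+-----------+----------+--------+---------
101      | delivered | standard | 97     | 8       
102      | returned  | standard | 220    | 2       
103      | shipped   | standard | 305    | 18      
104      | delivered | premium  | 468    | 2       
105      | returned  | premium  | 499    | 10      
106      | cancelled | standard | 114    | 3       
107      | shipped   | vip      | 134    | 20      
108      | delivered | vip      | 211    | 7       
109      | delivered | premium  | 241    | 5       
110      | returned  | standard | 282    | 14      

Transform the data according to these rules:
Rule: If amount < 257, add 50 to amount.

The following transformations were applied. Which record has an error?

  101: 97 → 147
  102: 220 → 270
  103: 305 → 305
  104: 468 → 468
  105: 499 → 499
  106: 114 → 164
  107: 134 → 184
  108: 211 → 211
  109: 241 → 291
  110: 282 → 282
Record 108 has an error. The correct transformed value should be 261, not 211.

Step 1: Check each record against the rule
Step 2: Record 108 has amount = 211
Step 3: Since 211 < 257, the bonus should have been applied
Step 4: Correct value = 261, but claimed value = 211
Conclusion: Record 108 has the error.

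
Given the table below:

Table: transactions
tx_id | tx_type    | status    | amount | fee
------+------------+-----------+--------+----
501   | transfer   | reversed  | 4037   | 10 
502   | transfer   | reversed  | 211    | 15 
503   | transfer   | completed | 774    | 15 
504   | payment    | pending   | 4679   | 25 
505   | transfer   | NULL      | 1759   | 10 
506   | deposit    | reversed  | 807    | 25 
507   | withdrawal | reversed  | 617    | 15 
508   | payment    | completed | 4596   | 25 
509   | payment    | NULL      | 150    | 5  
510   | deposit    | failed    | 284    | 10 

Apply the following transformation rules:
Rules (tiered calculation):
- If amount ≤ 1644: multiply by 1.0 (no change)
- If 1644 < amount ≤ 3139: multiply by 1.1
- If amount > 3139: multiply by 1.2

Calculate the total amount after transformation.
20752.3

Step 1: Tier 1 (amount ≤ 1644): 6 records, sum = 2843 × 1.0 = 2843.0
Step 2: Tier 2 (1644 < amount ≤ 3139): 1 records, sum = 1759 × 1.1 = 1934.9
Step 3: Tier 3 (amount > 3139): 3 records, sum = 13312 × 1.2 = 15974.4
Step 4: Final sum = 2843.0 + 1934.9 + 15974.4 = 20752.3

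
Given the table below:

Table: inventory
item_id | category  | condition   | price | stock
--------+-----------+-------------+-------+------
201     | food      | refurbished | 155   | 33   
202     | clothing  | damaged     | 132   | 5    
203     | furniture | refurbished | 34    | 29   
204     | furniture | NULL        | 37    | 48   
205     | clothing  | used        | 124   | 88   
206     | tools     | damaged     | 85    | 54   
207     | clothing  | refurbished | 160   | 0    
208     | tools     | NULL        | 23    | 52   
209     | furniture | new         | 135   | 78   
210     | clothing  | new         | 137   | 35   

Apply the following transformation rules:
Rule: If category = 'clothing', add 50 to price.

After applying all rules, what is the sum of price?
1222

Step 1: Count records where category = 'clothing': 4
Step 2: Total bonus added: 4 × 50 = 200
Step 3: Original sum of price: 1022
Step 4: Final sum = 1022 + 200 = 1222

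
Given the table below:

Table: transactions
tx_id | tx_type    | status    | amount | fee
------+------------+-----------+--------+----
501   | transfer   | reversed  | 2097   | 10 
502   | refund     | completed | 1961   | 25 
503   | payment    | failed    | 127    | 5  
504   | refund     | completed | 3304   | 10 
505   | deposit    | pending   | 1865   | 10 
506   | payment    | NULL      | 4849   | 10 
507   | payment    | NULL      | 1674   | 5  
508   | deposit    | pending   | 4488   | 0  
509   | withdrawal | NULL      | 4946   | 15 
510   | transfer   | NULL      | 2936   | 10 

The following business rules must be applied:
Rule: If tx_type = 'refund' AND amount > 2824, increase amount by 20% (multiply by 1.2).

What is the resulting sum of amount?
28907.8

Step 1: Find records where tx_type = 'refund' AND amount > 2824
Step 2: 1 records match, summing to 3304
Step 3: After multiplier: 3304 × 1.2 = 3964.8
Step 4: Unaffected records sum: 24943
Step 5: Final sum = 3964.8 + 24943 = 28907.8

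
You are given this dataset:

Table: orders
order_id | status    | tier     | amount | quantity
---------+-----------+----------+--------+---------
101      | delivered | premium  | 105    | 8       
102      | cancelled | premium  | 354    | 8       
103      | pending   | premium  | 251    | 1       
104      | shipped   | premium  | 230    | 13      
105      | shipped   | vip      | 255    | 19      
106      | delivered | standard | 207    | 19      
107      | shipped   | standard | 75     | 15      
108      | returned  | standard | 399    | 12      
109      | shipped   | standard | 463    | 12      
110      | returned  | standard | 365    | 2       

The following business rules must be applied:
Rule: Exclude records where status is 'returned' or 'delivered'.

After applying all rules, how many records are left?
6

Step 1: Count records to exclude
  - 2 (returned) + 2 (delivered) = 4 records
Step 2: Total records: 10
Step 3: Remaining = 10 - 4 = 6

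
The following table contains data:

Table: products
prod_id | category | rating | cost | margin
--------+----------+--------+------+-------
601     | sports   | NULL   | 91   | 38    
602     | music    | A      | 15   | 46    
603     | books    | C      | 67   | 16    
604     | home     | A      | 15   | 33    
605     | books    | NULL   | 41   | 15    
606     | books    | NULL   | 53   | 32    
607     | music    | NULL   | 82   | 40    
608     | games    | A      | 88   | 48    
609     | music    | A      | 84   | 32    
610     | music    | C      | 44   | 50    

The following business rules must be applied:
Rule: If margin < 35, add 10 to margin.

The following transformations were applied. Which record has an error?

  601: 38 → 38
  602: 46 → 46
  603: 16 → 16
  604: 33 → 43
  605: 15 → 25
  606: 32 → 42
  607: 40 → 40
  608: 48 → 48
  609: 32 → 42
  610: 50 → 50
Record 603 has an error. The correct transformed value should be 26, not 16.

Step 1: Check each record against the rule
Step 2: Record 603 has margin = 16
Step 3: Since 16 < 35, the bonus should have been applied
Step 4: Correct value = 26, but claimed value = 16
Conclusion: Record 603 has the error.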